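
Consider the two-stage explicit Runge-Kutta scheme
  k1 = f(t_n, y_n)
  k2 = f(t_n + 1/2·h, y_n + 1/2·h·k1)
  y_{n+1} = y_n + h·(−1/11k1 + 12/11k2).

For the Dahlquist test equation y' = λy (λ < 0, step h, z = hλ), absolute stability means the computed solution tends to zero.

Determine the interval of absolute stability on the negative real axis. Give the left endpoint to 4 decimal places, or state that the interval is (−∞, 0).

z∈(-1.8333,0).

Test eqn y'=λy, z=hλ:
  k1=λy_n ⇒ h·k1=z·y_n;  k2=λ(1+1/2z)y_n ⇒ h·k2=z(1+1/2z)y_n
  y_{n+1}/y_n = 1 − 1/11z + 12/11z(1+1/2z) = 1 + z + 6/11z²
  Hence R(z) = 1 + z + 6/11z².

Need |R(x)|<1, x<0.
x=-0.59: |R|=0.5999
R=1: x+6/11x²=0 ⇒ x=−11/6=-1.8333; min R=1−1/(4·6/11)=0.5417>−1
Confirm numerically:
  x=-1.772: |R|=0.94072 <1
  x=-1.596: |R|=0.79339 <1
  x=-0.850: |R|=0.54409 <1
  x=-2.395: |R|=1.73374 >1
  x=-2.261: |R|=1.52743 >1
  x=-1.863: |R|=1.03015 >1
Stable set (-1.8333, 0).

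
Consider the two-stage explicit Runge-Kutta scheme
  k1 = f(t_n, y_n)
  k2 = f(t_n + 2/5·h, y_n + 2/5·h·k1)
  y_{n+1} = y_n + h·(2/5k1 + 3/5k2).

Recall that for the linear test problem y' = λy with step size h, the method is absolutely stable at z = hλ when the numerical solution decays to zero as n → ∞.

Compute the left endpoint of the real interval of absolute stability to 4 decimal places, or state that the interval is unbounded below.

left endpoint -4.1667.

With y'=λy (z=hλ):
  k1=λy_n ⇒ h·k1=z·y_n;  k2=λ(1+2/5z)y_n ⇒ h·k2=z(1+2/5z)y_n
  y_{n+1}/y_n = 1 + 2/5z + 3/5z(1+2/5z) = 1 + z + 6/25z²
  Hence R(z) = 1 + z + 6/25z².

Boundary: |R(x)|=1, x<0.
x=-0.56: |R|=0.5153
R=1: x+6/25x²=0 ⇒ x=−25/6=-4.1667; min R=1−1/(4·6/25)=-0.0417>−1
Confirm numerically:
  x=-3.516: |R|=0.45094 <1
  x=-3.093: |R|=0.20300 <1
  x=-3.003: |R|=0.16132 <1
  x=-4.671: |R|=1.56538 >1
  x=-4.437: |R|=1.28787 >1
So |R|<1 on (-4.1667, 0).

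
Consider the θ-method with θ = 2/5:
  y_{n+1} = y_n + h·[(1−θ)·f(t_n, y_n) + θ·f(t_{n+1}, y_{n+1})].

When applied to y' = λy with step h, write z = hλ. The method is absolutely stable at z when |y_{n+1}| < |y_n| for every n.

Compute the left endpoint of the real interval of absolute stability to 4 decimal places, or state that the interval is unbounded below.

left endpoint -10.0000.

Set f=λy, z=hλ:
  y_{n+1} = y_n + z·[3/5·y_n + 2/5·y_{n+1}] ⇒ (1 − 2/5z)y_{n+1} = (1 + 3/5z)y_n
  R(z) = (1 + 3/5z)/(1 − 2/5z).

Need |R(x)|<1, x<0.
x=-0.4: |R|=0.6552
R=−1: 1+3/5x = −1+2/5x ⇒ -1/5x=2 ⇒ x=2/(-1/5)=-10.0000
Confirm numerically:
  x=-9.437: |R|=0.97642 <1
  x=-5.328: |R|=0.70158 <1
  x=-4.237: |R|=0.57229 <1
  x=-10.598: |R|=1.02283 >1
  x=-10.523: |R|=1.02008 >1
Interval (-10.0000, 0).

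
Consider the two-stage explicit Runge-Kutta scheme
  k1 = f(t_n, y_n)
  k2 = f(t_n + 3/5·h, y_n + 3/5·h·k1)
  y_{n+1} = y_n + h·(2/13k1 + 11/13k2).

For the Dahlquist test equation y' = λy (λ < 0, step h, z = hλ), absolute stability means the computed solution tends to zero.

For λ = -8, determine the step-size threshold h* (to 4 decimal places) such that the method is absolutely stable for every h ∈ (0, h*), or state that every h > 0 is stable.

On y'=λy, z=hλ:
  k1=λy_n ⇒ h·k1=z·y_n;  k2=λ(1+3/5z)y_n ⇒ h·k2=z(1+3/5z)y_n
  y_{n+1}/y_n = 1 + 2/13z + 11/13z(1+3/5z) = 1 + z + 33/65z²
  R(z) = 1 + z + 33/65z².

Need |R(x)|<1, x<0.
x=-0.31: |R|=0.7388
R=1: x+33/65x²=0 ⇒ x=−65/33=-1.9697; min R=1−1/(4·33/65)=0.5076>−1
Confirm numerically:
  x=-1.631: |R|=0.71954 <1
  x=-1.204: |R|=0.53196 <1
  x=-0.974: |R|=0.50764 <1
  x=-0.830: |R|=0.51975 <1
  x=-2.541: |R|=1.73701 >1
  x=-2.020: |R|=1.05159 >1
  x=-2.012: |R|=1.04321 >1
Interval (-1.9697, 0).

(-1.9697,0); λ=-8 ⇒ h* = (65/33)/8 = 0.2462.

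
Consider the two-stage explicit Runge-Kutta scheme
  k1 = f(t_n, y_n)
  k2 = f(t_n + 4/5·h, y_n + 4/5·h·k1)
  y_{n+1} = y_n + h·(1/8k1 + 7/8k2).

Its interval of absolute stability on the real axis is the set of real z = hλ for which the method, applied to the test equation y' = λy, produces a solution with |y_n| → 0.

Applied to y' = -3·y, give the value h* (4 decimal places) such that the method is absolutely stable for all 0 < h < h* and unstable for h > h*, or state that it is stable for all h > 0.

Set f=λy, z=hλ:
  k1=λy_n ⇒ h·k1=z·y_n;  k2=λ(1+4/5z)y_n ⇒ h·k2=z(1+4/5z)y_n
  y_{n+1}/y_n = 1 + 1/8z + 7/8z(1+4/5z) = 1 + z + 7/10z²
  so R(z) = 1 + z + 7/10z².

Solve |R(x)|<1 on ℝ⁻.
x=-1.55: |R|=1.1318
R=1: x+7/10x²=0 ⇒ x=−10/7=-1.4286; min R=1−1/(4·7/10)=0.6429>−1
Confirm numerically:
  x=-0.893: |R|=0.66521 <1
  x=-0.728: |R|=0.64299 <1
  x=-0.630: |R|=0.64783 <1
  x=-1.837: |R|=1.52520 >1
  x=-1.617: |R|=1.21328 >1
  x=-1.572: |R|=1.15783 >1
So |R|<1 on (-1.4286, 0).

(-1.4286,0); λ=-3 ⇒ h* = (10/7)/3 = 0.4762.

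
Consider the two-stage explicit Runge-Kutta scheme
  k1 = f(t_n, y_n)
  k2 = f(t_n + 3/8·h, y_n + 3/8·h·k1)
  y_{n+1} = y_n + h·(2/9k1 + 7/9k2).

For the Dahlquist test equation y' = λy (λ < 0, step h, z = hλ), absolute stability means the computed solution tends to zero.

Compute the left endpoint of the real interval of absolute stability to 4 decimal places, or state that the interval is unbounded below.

Test eqn y'=λy, z=hλ:
  k1=λy_n ⇒ h·k1=z·y_n;  k2=λ(1+3/8z)y_n ⇒ h·k2=z(1+3/8z)y_n
  y_{n+1}/y_n = 1 + 2/9z + 7/9z(1+3/8z) = 1 + z + 7/24z²
  R(z) = 1 + z + 7/24z².

Need |R(x)|<1, x<0.
x=-1.12: |R|=0.2459
R=1: x+7/24x²=0 ⇒ x=−24/7=-3.4286; min R=1−1/(4·7/24)=0.1429>−1
Confirm numerically:
  x=-3.080: |R|=0.68687 <1
  x=-2.693: |R|=0.42224 <1
  x=-2.652: |R|=0.39932 <1
  x=-1.508: |R|=0.15527 <1
  x=-3.780: |R|=1.38745 >1
  x=-3.488: |R|=1.06046 >1
Interval (-3.4286, 0).

z* = -3.4286.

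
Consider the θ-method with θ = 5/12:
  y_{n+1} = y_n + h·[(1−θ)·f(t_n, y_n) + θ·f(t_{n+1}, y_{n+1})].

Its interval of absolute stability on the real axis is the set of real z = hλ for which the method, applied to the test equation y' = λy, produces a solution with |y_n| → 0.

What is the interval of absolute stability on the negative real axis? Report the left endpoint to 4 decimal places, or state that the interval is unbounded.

Set f=λy, z=hλ:
  y_{n+1} = y_n + z·[7/12·y_n + 5/12·y_{n+1}] ⇒ (1 − 5/12z)y_{n+1} = (1 + 7/12z)y_n
  so R(z) = (1 + 7/12z)/(1 − 5/12z).

Boundary: |R(x)|=1, x<0.
x=-1.49: |R|=0.0807
R=−1: 1+7/12x = −1+5/12x ⇒ -1/6x=2 ⇒ x=2/(-1/6)=-12.0000
Confirm numerically:
  x=-10.675: |R|=0.95946 <1
  x=-9.634: |R|=0.92136 <1
  x=-7.448: |R|=0.81511 <1
  x=-5.803: |R|=0.69782 <1
  x=-12.397: |R|=1.01073 >1
  x=-12.297: |R|=1.00808 >1
Interval (-12.0000, 0).

z∈(-12.0000,0).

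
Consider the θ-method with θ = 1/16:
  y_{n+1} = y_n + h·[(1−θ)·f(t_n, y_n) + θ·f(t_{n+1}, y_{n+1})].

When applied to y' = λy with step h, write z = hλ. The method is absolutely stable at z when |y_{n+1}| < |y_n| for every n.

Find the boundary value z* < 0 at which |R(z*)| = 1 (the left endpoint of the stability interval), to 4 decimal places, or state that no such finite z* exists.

Test eqn y'=λy, z=hλ:
  y_{n+1} = y_n + z·[15/16·y_n + 1/16·y_{n+1}] ⇒ (1 − 1/16z)y_{n+1} = (1 + 15/16z)y_n
  Hence R(z) = (1 + 15/16z)/(1 − 1/16z).

Need |R(x)|<1, x<0.
x=-1.36: |R|=0.2535
R=−1: 1+15/16x = −1+1/16x ⇒ -7/8x=2 ⇒ x=2/(-7/8)=-2.2857
Confirm numerically:
  x=-1.303: |R|=0.20488 <1
  x=-1.269: |R|=0.17575 <1
  x=-1.022: |R|=0.03936 <1
  x=-2.731: |R|=1.33282 >1
  x=-2.387: |R|=1.07712 >1
  x=-2.322: |R|=1.02773 >1
Interval (-2.2857, 0).

left endpoint -2.2857.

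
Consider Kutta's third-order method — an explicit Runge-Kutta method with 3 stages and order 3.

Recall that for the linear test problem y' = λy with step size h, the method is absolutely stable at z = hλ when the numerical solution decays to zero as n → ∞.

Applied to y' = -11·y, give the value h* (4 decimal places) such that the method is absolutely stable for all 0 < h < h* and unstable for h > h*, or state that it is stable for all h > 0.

Test eqn y'=λy, z=hλ:
  order 3, 3-stage ⇒ R(z)=1+z+z^2/2+z^3/6
  (e.g. R(-1.13)=0.26797, |R|=0.26797)

Find x<0 with |R(x)|<1.
x=-1.13: |R|=0.2680
|R(-2.88)|=1.7141 |R(-1.48)|=0.0749 |R(-1.02)|=0.3233
Bisect:
  x_lo=-2.8528 |R|=1.6532  x_hi=-0.3041 |R|=0.7374
  mid=-1.57847 |R|=0.01184 →hi
  mid=-2.21564 |R|=0.57390 →hi
  mid=-2.53423 |R|=1.03568 →lo
  mid=-2.37494 |R|=0.78734 →hi
  mid=-2.45458 |R|=0.90690 →hi
  mid=-2.49441 |R|=0.97010 →hi
  mid=-2.51432 |R|=1.00259 →lo
  mid=-2.50436 |R|=0.98627 →hi
  mid=-2.50934 |R|=0.99441 →hi
  mid=-2.51183 |R|=0.99850 →hi
  ...
  [-2.51276,-2.51261] ⇒ x*=-2.5127
So |R|<1 on (-2.5127, 0).

(-2.5127,0); λ=-11 ⇒ h* = 0.2284.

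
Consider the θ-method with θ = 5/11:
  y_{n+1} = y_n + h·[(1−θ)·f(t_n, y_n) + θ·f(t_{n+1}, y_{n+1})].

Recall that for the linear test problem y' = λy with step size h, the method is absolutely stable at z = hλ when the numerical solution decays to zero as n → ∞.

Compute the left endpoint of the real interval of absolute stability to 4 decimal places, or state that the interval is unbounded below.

left endpoint -22.0000.

Test eqn y'=λy, z=hλ:
  y_{n+1} = y_n + z·[6/11·y_n + 5/11·y_{n+1}] ⇒ (1 − 5/11z)y_{n+1} = (1 + 6/11z)y_n
  ⇒ R(z) = (1 + 6/11z)/(1 − 5/11z).

Boundary: |R(x)|=1, x<0.
x=-1.42: |R|=0.1370
R=−1: 1+6/11x = −1+5/11x ⇒ -1/11x=2 ⇒ x=2/(-1/11)=-22.0000
Confirm numerically:
  x=-16.858: |R|=0.94604 <1
  x=-15.496: |R|=0.92649 <1
  x=-15.325: |R|=0.92382 <1
  x=-12.877: |R|=0.87898 <1
  x=-22.395: |R|=1.00321 >1
  x=-22.078: |R|=1.00064 >1
  x=-22.040: |R|=1.00033 >1
So |R|<1 on (-22.0000, 0).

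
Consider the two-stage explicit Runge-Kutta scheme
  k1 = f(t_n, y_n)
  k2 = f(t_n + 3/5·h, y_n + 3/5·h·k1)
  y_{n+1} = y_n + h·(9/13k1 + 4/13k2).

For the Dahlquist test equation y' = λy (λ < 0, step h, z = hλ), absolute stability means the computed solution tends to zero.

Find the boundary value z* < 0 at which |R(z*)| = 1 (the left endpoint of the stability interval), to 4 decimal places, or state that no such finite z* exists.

left endpoint -5.4167.

With y'=λy (z=hλ):
  k1=λy_n ⇒ h·k1=z·y_n;  k2=λ(1+3/5z)y_n ⇒ h·k2=z(1+3/5z)y_n
  y_{n+1}/y_n = 1 + 9/13z + 4/13z(1+3/5z) = 1 + z + 12/65z²
  so R(z) = 1 + z + 12/65z².

Need |R(x)|<1, x<0.
x=-0.91: |R|=0.2429
R=1: x+12/65x²=0 ⇒ x=−65/12=-5.4167; min R=1−1/(4·12/65)=-0.3542>−1
Confirm numerically:
  x=-5.016: |R|=0.62897 <1
  x=-4.699: |R|=0.37742 <1
  x=-4.025: |R|=0.03412 <1
  x=-3.657: |R|=0.18802 <1
  x=-5.750: |R|=1.35385 >1
  x=-5.516: |R|=1.10115 >1
Interval (-5.4167, 0).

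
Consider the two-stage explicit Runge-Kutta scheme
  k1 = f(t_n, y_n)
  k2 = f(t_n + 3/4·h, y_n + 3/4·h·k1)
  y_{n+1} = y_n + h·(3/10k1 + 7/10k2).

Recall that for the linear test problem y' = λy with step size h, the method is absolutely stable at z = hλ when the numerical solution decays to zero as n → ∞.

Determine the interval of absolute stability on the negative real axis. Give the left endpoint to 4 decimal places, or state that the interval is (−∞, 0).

Set f=λy, z=hλ:
  k1=λy_n ⇒ h·k1=z·y_n;  k2=λ(1+3/4z)y_n ⇒ h·k2=z(1+3/4z)y_n
  y_{n+1}/y_n = 1 + 3/10z + 7/10z(1+3/4z) = 1 + z + 21/40z²
  Hence R(z) = 1 + z + 21/40z².

Boundary: |R(x)|=1, x<0.
x=-1.37: |R|=0.6154
R=1: x+21/40x²=0 ⇒ x=−40/21=-1.9048; min R=1−1/(4·21/40)=0.5238>−1
Confirm numerically:
  x=-1.807: |R|=0.90726 <1
  x=-1.459: |R|=0.65856 <1
  x=-1.160: |R|=0.54644 <1
  x=-0.902: |R|=0.52514 <1
  x=-2.432: |R|=1.67318 >1
  x=-2.229: |R|=1.37943 >1
Stable set (-1.9048, 0).

(-1.9048, 0).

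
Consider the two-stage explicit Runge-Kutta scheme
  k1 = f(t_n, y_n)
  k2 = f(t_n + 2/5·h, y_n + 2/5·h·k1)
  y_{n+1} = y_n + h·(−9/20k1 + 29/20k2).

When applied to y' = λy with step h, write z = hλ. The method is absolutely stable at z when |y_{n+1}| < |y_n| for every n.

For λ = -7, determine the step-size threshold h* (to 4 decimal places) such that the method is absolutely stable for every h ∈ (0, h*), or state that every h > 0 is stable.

With y'=λy (z=hλ):
  k1=λy_n ⇒ h·k1=z·y_n;  k2=λ(1+2/5z)y_n ⇒ h·k2=z(1+2/5z)y_n
  y_{n+1}/y_n = 1 − 9/20z + 29/20z(1+2/5z) = 1 + z + 29/50z²
  ⇒ R(z) = 1 + z + 29/50z².

Find x<0 with |R(x)|<1.
x=-0.48: |R|=0.6536
R=1: x+29/50x²=0 ⇒ x=−50/29=-1.7241; min R=1−1/(4·29/50)=0.5690>−1
Confirm numerically:
  x=-1.124: |R|=0.60876 <1
  x=-1.040: |R|=0.58733 <1
  x=-0.878: |R|=0.56911 <1
  x=-0.702: |R|=0.58383 <1
  x=-2.292: |R|=1.75489 >1
  x=-1.947: |R|=1.25167 >1
Interval (-1.7241, 0).

(-1.7241,0); λ=-7 ⇒ h* = (50/29)/7 = 0.2463.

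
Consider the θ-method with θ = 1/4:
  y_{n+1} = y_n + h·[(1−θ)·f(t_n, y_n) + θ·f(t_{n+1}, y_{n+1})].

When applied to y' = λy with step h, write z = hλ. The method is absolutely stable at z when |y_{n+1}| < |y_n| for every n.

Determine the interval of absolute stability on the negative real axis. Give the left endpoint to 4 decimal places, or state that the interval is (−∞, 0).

Set f=λy, z=hλ:
  y_{n+1} = y_n + z·[3/4·y_n + 1/4·y_{n+1}] ⇒ (1 − 1/4z)y_{n+1} = (1 + 3/4z)y_n
  Hence R(z) = (1 + 3/4z)/(1 − 1/4z).

Boundary: |R(x)|=1, x<0.
x=-0.47: |R|=0.5794
R=−1: 1+3/4x = −1+1/4x ⇒ -1/2x=2 ⇒ x=2/(-1/2)=-4.0000
Confirm numerically:
  x=-3.123: |R|=0.75376 <1
  x=-2.698: |R|=0.61123 <1
  x=-1.677: |R|=0.18161 <1
  x=-4.511: |R|=1.12008 >1
  x=-4.355: |R|=1.08498 >1
Stable set (-4.0000, 0).

z∈(-4.0000,0).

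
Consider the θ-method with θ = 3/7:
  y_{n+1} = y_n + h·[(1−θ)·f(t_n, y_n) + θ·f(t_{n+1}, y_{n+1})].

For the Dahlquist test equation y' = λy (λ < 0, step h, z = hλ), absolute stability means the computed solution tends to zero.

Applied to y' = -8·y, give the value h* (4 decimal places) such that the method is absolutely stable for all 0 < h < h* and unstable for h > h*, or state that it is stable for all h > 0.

Test eqn y'=λy, z=hλ:
  y_{n+1} = y_n + z·[4/7·y_n + 3/7·y_{n+1}] ⇒ (1 − 3/7z)y_{n+1} = (1 + 4/7z)y_n
  ⇒ R(z) = (1 + 4/7z)/(1 − 3/7z).

Need |R(x)|<1, x<0.
x=-1.27: |R|=0.1776
R=−1: 1+4/7x = −1+3/7x ⇒ -1/7x=2 ⇒ x=2/(-1/7)=-14.0000
Confirm numerically:
  x=-11.704: |R|=0.94548 <1
  x=-11.521: |R|=0.94036 <1
  x=-9.933: |R|=0.88948 <1
  x=-7.058: |R|=0.75360 <1
  x=-14.520: |R|=1.01028 >1
  x=-14.412: |R|=1.00820 >1
  x=-14.118: |R|=1.00239 >1
Interval (-14.0000, 0).

(-14.0000,0); λ=-8 ⇒ h* = (14)/8 = 1.7500.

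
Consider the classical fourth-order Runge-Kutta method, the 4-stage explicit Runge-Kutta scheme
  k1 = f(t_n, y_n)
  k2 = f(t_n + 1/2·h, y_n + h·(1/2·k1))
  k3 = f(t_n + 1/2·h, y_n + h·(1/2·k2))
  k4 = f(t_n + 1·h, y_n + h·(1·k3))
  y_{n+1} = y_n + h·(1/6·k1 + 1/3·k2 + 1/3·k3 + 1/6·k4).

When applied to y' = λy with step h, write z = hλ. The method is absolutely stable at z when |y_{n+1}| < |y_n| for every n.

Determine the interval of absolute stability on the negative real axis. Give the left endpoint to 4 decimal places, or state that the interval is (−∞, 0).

(-2.7853, 0).

Set f=λy, z=hλ:
  order 4, 4-stage ⇒ R(z)=1+z+z^2/2+z^3/6+z^4/24
  (e.g. R(-1.19)=0.32075, |R|=0.32075)

Solve |R(x)|<1 on ℝ⁻.
x=-1.19: |R|=0.3207
|R(-2.83)|=1.0695 |R(-2.71)|=0.8923 |R(-1.22)|=0.3139
Bisect:
  x_lo=-3.2063 |R|=1.8439  x_hi=-0.3493 |R|=0.7053
  mid=-1.77780 |R|=0.28223 →hi
  mid=-2.49207 |R|=0.64072 →hi
  mid=-2.84920 |R|=1.10071 →lo
  mid=-2.67063 |R|=0.84045 →hi
  mid=-2.75992 |R|=0.96241 →hi
  mid=-2.80456 |R|=1.02944 →lo
  mid=-2.78224 |R|=0.99540 →hi
  mid=-2.79340 |R|=1.01229 →lo
  mid=-2.78782 |R|=1.00381 →lo
  ...
  [-2.78538,-2.78520] ⇒ x*=-2.7853
Stable set (-2.7853, 0).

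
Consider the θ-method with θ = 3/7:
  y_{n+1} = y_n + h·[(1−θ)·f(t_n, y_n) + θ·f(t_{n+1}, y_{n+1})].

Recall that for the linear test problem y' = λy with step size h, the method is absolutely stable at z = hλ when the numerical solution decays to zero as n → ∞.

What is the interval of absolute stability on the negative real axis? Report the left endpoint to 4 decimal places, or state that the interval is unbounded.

With y'=λy (z=hλ):
  y_{n+1} = y_n + z·[4/7·y_n + 3/7·y_{n+1}] ⇒ (1 − 3/7z)y_{n+1} = (1 + 4/7z)y_n
  R(z) = (1 + 4/7z)/(1 − 3/7z).

Need |R(x)|<1, x<0.
x=-0.85: |R|=0.3770
R=−1: 1+4/7x = −1+3/7x ⇒ -1/7x=2 ⇒ x=2/(-1/7)=-14.0000
Confirm numerically:
  x=-13.158: |R|=0.98188 <1
  x=-9.217: |R|=0.86197 <1
  x=-8.656: |R|=0.83790 <1
  x=-7.907: |R|=0.80167 <1
  x=-14.563: |R|=1.01111 >1
  x=-14.343: |R|=1.00686 >1
  x=-14.337: |R|=1.00674 >1
Interval (-14.0000, 0).

(-14.0000, 0).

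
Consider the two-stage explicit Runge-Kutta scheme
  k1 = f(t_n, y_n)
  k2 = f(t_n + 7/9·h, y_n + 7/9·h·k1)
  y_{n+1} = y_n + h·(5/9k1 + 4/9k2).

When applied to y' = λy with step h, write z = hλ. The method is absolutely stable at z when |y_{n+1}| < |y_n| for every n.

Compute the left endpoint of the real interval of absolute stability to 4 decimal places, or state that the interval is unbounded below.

left endpoint -2.8929.

With y'=λy (z=hλ):
  k1=λy_n ⇒ h·k1=z·y_n;  k2=λ(1+7/9z)y_n ⇒ h·k2=z(1+7/9z)y_n
  y_{n+1}/y_n = 1 + 5/9z + 4/9z(1+7/9z) = 1 + z + 28/81z²
  so R(z) = 1 + z + 28/81z².

Solve |R(x)|<1 on ℝ⁻.
x=-1.65: |R|=0.2911
R=1: x+28/81x²=0 ⇒ x=−81/28=-2.8929; min R=1−1/(4·28/81)=0.2768>−1
Confirm numerically:
  x=-2.172: |R|=0.45877 <1
  x=-1.621: |R|=0.28732 <1
  x=-1.402: |R|=0.27747 <1
  x=-3.427: |R|=1.63277 >1
  x=-3.147: |R|=1.27647 >1
Stable set (-2.8929, 0).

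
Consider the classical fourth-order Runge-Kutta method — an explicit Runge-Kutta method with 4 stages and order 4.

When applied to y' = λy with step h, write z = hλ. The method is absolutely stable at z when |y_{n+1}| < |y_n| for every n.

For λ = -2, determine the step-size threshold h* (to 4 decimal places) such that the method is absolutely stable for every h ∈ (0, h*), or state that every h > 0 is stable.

Test eqn y'=λy, z=hλ:
  order 4, 4-stage ⇒ R(z)=1+z+z^2/2+z^3/6+z^4/24
  (e.g. R(-1.45)=0.27733, |R|=0.27733)

Need |R(x)|<1, x<0.
x=-1.45: |R|=0.2773
|R(-2.66)|=0.8270 |R(-1.75)|=0.2788 |R(-1.18)|=0.3231
Bisect:
  x_lo=-3.3942 |R|=2.3790  x_hi=-0.1722 |R|=0.8418
  mid=-1.78321 |R|=0.28296 →hi
  mid=-2.58869 |R|=0.74185 →hi
  mid=-2.99144 |R|=1.35796 →lo
  mid=-2.79006 |R|=1.00722 →lo
  mid=-2.68938 |R|=0.86476 →hi
  mid=-2.73972 |R|=0.93344 →hi
  mid=-2.76489 |R|=0.96968 →hi
  ...
  [-2.78534,-2.78515] ⇒ x*=-2.7853
Stable set (-2.7853, 0).

(-2.7853,0); λ=-2 ⇒ h* = 1.3926.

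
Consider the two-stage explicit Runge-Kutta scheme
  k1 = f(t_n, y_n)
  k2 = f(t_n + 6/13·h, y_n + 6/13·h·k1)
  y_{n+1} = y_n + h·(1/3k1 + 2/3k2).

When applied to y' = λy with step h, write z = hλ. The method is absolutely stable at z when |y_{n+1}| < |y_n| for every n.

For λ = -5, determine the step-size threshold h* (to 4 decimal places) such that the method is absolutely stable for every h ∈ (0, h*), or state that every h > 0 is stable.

(-3.2500,0); λ=-5 ⇒ h* = (13/4)/5 = 0.6500.

With y'=λy (z=hλ):
  k1=λy_n ⇒ h·k1=z·y_n;  k2=λ(1+6/13z)y_n ⇒ h·k2=z(1+6/13z)y_n
  y_{n+1}/y_n = 1 + 1/3z + 2/3z(1+6/13z) = 1 + z + 4/13z²
  ⇒ R(z) = 1 + z + 4/13z².

Boundary: |R(x)|=1, x<0.
x=-0.9: |R|=0.3492
R=1: x+4/13x²=0 ⇒ x=−13/4=-3.2500; min R=1−1/(4·4/13)=0.1875>−1
Confirm numerically:
  x=-3.203: |R|=0.95368 <1
  x=-2.853: |R|=0.65150 <1
  x=-2.358: |R|=0.35282 <1
  x=-1.776: |R|=0.19452 <1
  x=-3.648: |R|=1.44674 >1
  x=-3.380: |R|=1.13520 >1
  x=-3.275: |R|=1.02519 >1
Stable set (-3.2500, 0).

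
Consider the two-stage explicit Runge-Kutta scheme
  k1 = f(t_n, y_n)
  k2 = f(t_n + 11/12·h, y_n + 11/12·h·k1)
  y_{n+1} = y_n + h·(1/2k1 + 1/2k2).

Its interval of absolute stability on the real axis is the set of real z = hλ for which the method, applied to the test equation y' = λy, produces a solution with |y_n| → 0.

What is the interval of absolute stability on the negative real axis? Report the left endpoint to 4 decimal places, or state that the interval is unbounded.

z∈(-2.1818,0).

On y'=λy, z=hλ:
  k1=λy_n ⇒ h·k1=z·y_n;  k2=λ(1+11/12z)y_n ⇒ h·k2=z(1+11/12z)y_n
  y_{n+1}/y_n = 1 + 1/2z + 1/2z(1+11/12z) = 1 + z + 11/24z²
  R(z) = 1 + z + 11/24z².

Need |R(x)|<1, x<0.
x=-0.54: |R|=0.5937
R=1: x+11/24x²=0 ⇒ x=−24/11=-2.1818; min R=1−1/(4·11/24)=0.4545>−1
Confirm numerically:
  x=-1.186: |R|=0.45869 <1
  x=-1.089: |R|=0.45455 <1
  x=-1.088: |R|=0.45455 <1
  x=-0.983: |R|=0.45988 <1
  x=-2.757: |R|=1.72681 >1
  x=-2.439: |R|=1.28750 >1
  x=-2.287: |R|=1.11025 >1
Stable set (-2.1818, 0).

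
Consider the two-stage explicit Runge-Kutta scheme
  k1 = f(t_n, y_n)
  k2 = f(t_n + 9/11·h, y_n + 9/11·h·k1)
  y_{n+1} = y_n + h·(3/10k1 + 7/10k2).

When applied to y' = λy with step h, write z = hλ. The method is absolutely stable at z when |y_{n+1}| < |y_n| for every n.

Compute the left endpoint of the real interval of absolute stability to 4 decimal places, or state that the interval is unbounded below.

Set f=λy, z=hλ:
  k1=λy_n ⇒ h·k1=z·y_n;  k2=λ(1+9/11z)y_n ⇒ h·k2=z(1+9/11z)y_n
  y_{n+1}/y_n = 1 + 3/10z + 7/10z(1+9/11z) = 1 + z + 63/110z²
  so R(z) = 1 + z + 63/110z².

Need |R(x)|<1, x<0.
x=-1.67: |R|=0.9273
R=1: x+63/110x²=0 ⇒ x=−110/63=-1.7460; min R=1−1/(4·63/110)=0.5635>−1
Confirm numerically:
  x=-1.062: |R|=0.58395 <1
  x=-0.829: |R|=0.56460 <1
  x=-0.707: |R|=0.57928 <1
  x=-2.269: |R|=1.67961 >1
  x=-2.165: |R|=1.51950 >1
  x=-2.016: |R|=1.31171 >1
So |R|<1 on (-1.7460, 0).

z* = -1.7460.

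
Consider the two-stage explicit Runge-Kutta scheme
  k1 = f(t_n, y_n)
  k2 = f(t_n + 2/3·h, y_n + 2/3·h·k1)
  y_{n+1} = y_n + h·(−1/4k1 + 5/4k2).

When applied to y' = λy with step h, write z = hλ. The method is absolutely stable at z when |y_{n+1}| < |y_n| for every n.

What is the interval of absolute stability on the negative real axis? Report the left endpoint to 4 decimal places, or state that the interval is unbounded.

z∈(-1.2000,0).

On y'=λy, z=hλ:
  k1=λy_n ⇒ h·k1=z·y_n;  k2=λ(1+2/3z)y_n ⇒ h·k2=z(1+2/3z)y_n
  y_{n+1}/y_n = 1 − 1/4z + 5/4z(1+2/3z) = 1 + z + 5/6z²
  R(z) = 1 + z + 5/6z².

Need |R(x)|<1, x<0.
x=-0.85: |R|=0.7521
R=1: x+5/6x²=0 ⇒ x=−6/5=-1.2000; min R=1−1/(4·5/6)=0.7000>−1
Confirm numerically:
  x=-1.134: |R|=0.93763 <1
  x=-0.663: |R|=0.70331 <1
  x=-0.654: |R|=0.70243 <1
  x=-0.508: |R|=0.70705 <1
  x=-1.616: |R|=1.56021 >1
  x=-1.461: |R|=1.31777 >1
Interval (-1.2000, 0).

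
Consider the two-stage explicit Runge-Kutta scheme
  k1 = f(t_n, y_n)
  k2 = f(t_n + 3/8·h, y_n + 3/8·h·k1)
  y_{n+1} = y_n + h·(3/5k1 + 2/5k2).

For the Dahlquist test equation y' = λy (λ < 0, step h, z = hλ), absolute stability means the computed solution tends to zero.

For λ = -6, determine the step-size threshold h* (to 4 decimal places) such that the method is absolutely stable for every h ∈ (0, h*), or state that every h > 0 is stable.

(-6.6667,0); λ=-6 ⇒ h* = (20/3)/6 = 1.1111.

Set f=λy, z=hλ:
  k1=λy_n ⇒ h·k1=z·y_n;  k2=λ(1+3/8z)y_n ⇒ h·k2=z(1+3/8z)y_n
  y_{n+1}/y_n = 1 + 3/5z + 2/5z(1+3/8z) = 1 + z + 3/20z²
  ⇒ R(z) = 1 + z + 3/20z².

Need |R(x)|<1, x<0.
x=-1.45: |R|=0.1346
R=1: x+3/20x²=0 ⇒ x=−20/3=-6.6667; min R=1−1/(4·3/20)=-0.6667>−1
Confirm numerically:
  x=-5.624: |R|=0.12041 <1
  x=-3.637: |R|=0.65283 <1
  x=-3.146: |R|=0.66140 <1
  x=-2.727: |R|=0.61152 <1
  x=-7.207: |R|=1.58413 >1
  x=-6.804: |R|=1.14016 >1
  x=-6.764: |R|=1.09875 >1
Interval (-6.6667, 0).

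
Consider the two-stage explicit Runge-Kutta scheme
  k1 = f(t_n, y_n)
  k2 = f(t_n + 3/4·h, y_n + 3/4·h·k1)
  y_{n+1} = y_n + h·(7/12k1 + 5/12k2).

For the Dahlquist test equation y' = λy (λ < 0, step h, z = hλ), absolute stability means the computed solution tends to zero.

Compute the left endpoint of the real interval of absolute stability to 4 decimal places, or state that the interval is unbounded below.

Test eqn y'=λy, z=hλ:
  k1=λy_n ⇒ h·k1=z·y_n;  k2=λ(1+3/4z)y_n ⇒ h·k2=z(1+3/4z)y_n
  y_{n+1}/y_n = 1 + 7/12z + 5/12z(1+3/4z) = 1 + z + 5/16z²
  R(z) = 1 + z + 5/16z².

Solve |R(x)|<1 on ℝ⁻.
x=-1.63: |R|=0.2003
R=1: x+5/16x²=0 ⇒ x=−16/5=-3.2000; min R=1−1/(4·5/16)=0.2000>−1
Confirm numerically:
  x=-2.558: |R|=0.48680 <1
  x=-1.666: |R|=0.20136 <1
  x=-1.565: |R|=0.20038 <1
  x=-1.478: |R|=0.20465 <1
  x=-3.528: |R|=1.36162 >1
  x=-3.320: |R|=1.12450 >1
  x=-3.258: |R|=1.05905 >1
Interval (-3.2000, 0).

z* = -3.2000.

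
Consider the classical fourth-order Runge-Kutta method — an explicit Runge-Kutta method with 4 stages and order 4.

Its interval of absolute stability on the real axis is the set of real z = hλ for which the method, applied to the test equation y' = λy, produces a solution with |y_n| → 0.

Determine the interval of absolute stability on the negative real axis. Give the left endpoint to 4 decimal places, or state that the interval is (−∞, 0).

(-2.7853, 0).

Test eqn y'=λy, z=hλ:
  order 4, 4-stage ⇒ R(z)=1+z+z^2/2+z^3/6+z^4/24
  (e.g. R(-1.3)=0.29784, |R|=0.29784)

Boundary: |R(x)|=1, x<0.
x=-1.3: |R|=0.2978
|R(-2.58)|=0.7321 |R(-1.92)|=0.3098 |R(-1.43)|=0.2793
Bisect:
  x_lo=-3.3052 |R|=2.1118  x_hi=-0.2025 |R|=0.8167
  mid=-1.75386 |R|=0.27925 →hi
  mid=-2.52955 |R|=0.67808 →hi
  mid=-2.91739 |R|=1.21812 →lo
  mid=-2.72347 |R|=0.91072 →hi
  mid=-2.82043 |R|=1.05428 →lo
  mid=-2.77195 |R|=0.98006 →hi
  mid=-2.79619 |R|=1.01655 →lo
  mid=-2.78407 |R|=0.99815 →hi
  mid=-2.79013 |R|=1.00731 →lo
  mid=-2.78710 |R|=1.00272 →lo
  ...
  [-2.78539,-2.78520] ⇒ x*=-2.7853
Stable set (-2.7853, 0).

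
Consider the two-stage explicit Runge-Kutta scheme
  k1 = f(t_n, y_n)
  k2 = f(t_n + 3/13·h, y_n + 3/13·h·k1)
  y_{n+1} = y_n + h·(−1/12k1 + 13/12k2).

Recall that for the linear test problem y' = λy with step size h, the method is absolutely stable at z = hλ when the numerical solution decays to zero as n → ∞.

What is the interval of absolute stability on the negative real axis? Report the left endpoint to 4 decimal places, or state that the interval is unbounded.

With y'=λy (z=hλ):
  k1=λy_n ⇒ h·k1=z·y_n;  k2=λ(1+3/13z)y_n ⇒ h·k2=z(1+3/13z)y_n
  y_{n+1}/y_n = 1 − 1/12z + 13/12z(1+3/13z) = 1 + z + 1/4z²
  so R(z) = 1 + z + 1/4z².

Find x<0 with |R(x)|<1.
x=-0.52: |R|=0.5476
R=1: x+1/4x²=0 ⇒ x=−4=-4.0000; min R=1−1/(4·1/4)=0.0000>−1
Confirm numerically:
  x=-2.714: |R|=0.12745 <1
  x=-1.938: |R|=0.00096 <1
  x=-1.777: |R|=0.01243 <1
  x=-4.197: |R|=1.20670 >1
  x=-4.158: |R|=1.16424 >1
Stable set (-4.0000, 0).

z∈(-4.0000,0).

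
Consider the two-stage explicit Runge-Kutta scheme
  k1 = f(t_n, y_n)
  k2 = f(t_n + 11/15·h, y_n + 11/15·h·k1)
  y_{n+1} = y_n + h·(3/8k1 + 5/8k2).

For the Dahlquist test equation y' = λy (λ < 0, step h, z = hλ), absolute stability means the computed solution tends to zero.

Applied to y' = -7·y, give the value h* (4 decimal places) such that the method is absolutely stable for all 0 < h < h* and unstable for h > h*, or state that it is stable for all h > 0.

(-2.1818,0); λ=-7 ⇒ h* = (24/11)/7 = 0.3117.

Test eqn y'=λy, z=hλ:
  k1=λy_n ⇒ h·k1=z·y_n;  k2=λ(1+11/15z)y_n ⇒ h·k2=z(1+11/15z)y_n
  y_{n+1}/y_n = 1 + 3/8z + 5/8z(1+11/15z) = 1 + z + 11/24z²
  Hence R(z) = 1 + z + 11/24z².

Find x<0 with |R(x)|<1.
x=-1.51: |R|=0.5350
R=1: x+11/24x²=0 ⇒ x=−24/11=-2.1818; min R=1−1/(4·11/24)=0.4545>−1
Confirm numerically:
  x=-1.492: |R|=0.52828 <1
  x=-1.376: |R|=0.49180 <1
  x=-1.055: |R|=0.45514 <1
  x=-2.553: |R|=1.43433 >1
  x=-2.243: |R|=1.06290 >1
  x=-2.221: |R|=1.03989 >1
Stable set (-2.1818, 0).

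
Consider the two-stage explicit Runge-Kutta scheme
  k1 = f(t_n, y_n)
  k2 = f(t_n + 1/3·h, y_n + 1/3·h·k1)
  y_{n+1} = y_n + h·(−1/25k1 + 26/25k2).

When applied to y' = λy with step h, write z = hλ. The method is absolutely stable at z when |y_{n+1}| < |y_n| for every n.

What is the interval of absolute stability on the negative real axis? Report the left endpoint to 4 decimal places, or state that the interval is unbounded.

Test eqn y'=λy, z=hλ:
  k1=λy_n ⇒ h·k1=z·y_n;  k2=λ(1+1/3z)y_n ⇒ h·k2=z(1+1/3z)y_n
  y_{n+1}/y_n = 1 − 1/25z + 26/25z(1+1/3z) = 1 + z + 26/75z²
  so R(z) = 1 + z + 26/75z².

Find x<0 with |R(x)|<1.
x=-1.79: |R|=0.3208
R=1: x+26/75x²=0 ⇒ x=−75/26=-2.8846; min R=1−1/(4·26/75)=0.2788>−1
Confirm numerically:
  x=-2.817: |R|=0.93397 <1
  x=-2.106: |R|=0.43155 <1
  x=-1.517: |R|=0.28078 <1
  x=-3.260: |R|=1.42423 >1
  x=-3.143: |R|=1.28153 >1
  x=-2.967: |R|=1.08474 >1
Interval (-2.8846, 0).

(-2.8846, 0).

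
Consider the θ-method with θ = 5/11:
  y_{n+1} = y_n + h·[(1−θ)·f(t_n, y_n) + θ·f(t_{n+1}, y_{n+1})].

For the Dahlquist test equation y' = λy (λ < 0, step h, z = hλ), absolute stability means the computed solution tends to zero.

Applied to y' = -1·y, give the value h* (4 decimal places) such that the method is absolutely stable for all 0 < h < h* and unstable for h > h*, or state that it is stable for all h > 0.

Test eqn y'=λy, z=hλ:
  y_{n+1} = y_n + z·[6/11·y_n + 5/11·y_{n+1}] ⇒ (1 − 5/11z)y_{n+1} = (1 + 6/11z)y_n
  Hence R(z) = (1 + 6/11z)/(1 − 5/11z).

Boundary: |R(x)|=1, x<0.
x=-1.54: |R|=0.0941
R=−1: 1+6/11x = −1+5/11x ⇒ -1/11x=2 ⇒ x=2/(-1/11)=-22.0000
Confirm numerically:
  x=-17.764: |R|=0.95756 <1
  x=-17.757: |R|=0.95748 <1
  x=-14.181: |R|=0.90454 <1
  x=-11.425: |R|=0.84477 <1
  x=-22.581: |R|=1.00469 >1
  x=-22.504: |R|=1.00408 >1
  x=-22.074: |R|=1.00061 >1
Interval (-22.0000, 0).

(-22.0000,0); λ=-1 ⇒ h* = (22)/1 = 22.0000.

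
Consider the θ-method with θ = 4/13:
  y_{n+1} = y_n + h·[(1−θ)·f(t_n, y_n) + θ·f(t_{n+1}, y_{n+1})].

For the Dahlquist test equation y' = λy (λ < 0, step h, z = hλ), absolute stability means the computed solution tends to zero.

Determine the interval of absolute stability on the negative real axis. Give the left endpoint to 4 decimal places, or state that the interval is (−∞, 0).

With y'=λy (z=hλ):
  y_{n+1} = y_n + z·[9/13·y_n + 4/13·y_{n+1}] ⇒ (1 − 4/13z)y_{n+1} = (1 + 9/13z)y_n
  R(z) = (1 + 9/13z)/(1 − 4/13z).

Solve |R(x)|<1 on ℝ⁻.
x=-1.66: |R|=0.0988
R=−1: 1+9/13x = −1+4/13x ⇒ -5/13x=2 ⇒ x=2/(-5/13)=-5.2000
Confirm numerically:
  x=-4.426: |R|=0.87396 <1
  x=-3.657: |R|=0.72075 <1
  x=-2.658: |R|=0.46217 <1
  x=-5.715: |R|=1.07181 >1
  x=-5.478: |R|=1.03981 >1
  x=-5.371: |R|=1.02479 >1
Interval (-5.2000, 0).

z∈(-5.2000,0).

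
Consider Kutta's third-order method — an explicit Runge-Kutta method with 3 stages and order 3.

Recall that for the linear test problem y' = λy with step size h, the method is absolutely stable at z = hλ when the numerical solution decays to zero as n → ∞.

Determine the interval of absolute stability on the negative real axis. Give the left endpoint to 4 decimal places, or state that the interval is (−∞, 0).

Set f=λy, z=hλ:
  order 3, 3-stage ⇒ R(z)=1+z+z^2/2+z^3/6
  (e.g. R(-0.77)=0.45036, |R|=0.45036)

Need |R(x)|<1, x<0.
x=-0.77: |R|=0.4504
|R(-2.69)|=1.3161 |R(-2.15)|=0.4951 |R(-1.88)|=0.2202
Bisect:
  x_lo=-3.1085 |R|=2.2833  x_hi=-0.0635 |R|=0.9385
  mid=-1.58602 |R|=0.00678 →hi
  mid=-2.34728 |R|=0.74789 →hi
  mid=-2.72790 |R|=1.39044 →lo
  mid=-2.53759 |R|=1.04132 →lo
  mid=-2.44243 |R|=0.88807 →hi
  mid=-2.49001 |R|=0.96301 →hi
  mid=-2.51380 |R|=1.00173 →lo
  mid=-2.50190 |R|=0.98226 →hi
  mid=-2.50785 |R|=0.99197 →hi
  ...
  [-2.51287,-2.51268] ⇒ x*=-2.5127
Stable set (-2.5127, 0).

z∈(-2.5127,0).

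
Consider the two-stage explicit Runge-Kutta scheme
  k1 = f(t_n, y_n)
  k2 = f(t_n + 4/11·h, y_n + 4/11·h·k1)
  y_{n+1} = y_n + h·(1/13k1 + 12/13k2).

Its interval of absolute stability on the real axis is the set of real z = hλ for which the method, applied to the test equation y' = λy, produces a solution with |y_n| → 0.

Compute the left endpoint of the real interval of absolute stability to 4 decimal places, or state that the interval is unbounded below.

z* = -2.9792.

Set f=λy, z=hλ:
  k1=λy_n ⇒ h·k1=z·y_n;  k2=λ(1+4/11z)y_n ⇒ h·k2=z(1+4/11z)y_n
  y_{n+1}/y_n = 1 + 1/13z + 12/13z(1+4/11z) = 1 + z + 48/143z²
  Hence R(z) = 1 + z + 48/143z².

Find x<0 with |R(x)|<1.
x=-0.6: |R|=0.5208
R=1: x+48/143x²=0 ⇒ x=−143/48=-2.9792; min R=1−1/(4·48/143)=0.2552>−1
Confirm numerically:
  x=-2.640: |R|=0.69945 <1
  x=-2.525: |R|=0.61507 <1
  x=-2.149: |R|=0.40117 <1
  x=-1.336: |R|=0.26313 <1
  x=-3.236: |R|=1.27897 >1
  x=-3.174: |R|=1.20758 >1
  x=-3.164: |R|=1.19630 >1
Stable set (-2.9792, 0).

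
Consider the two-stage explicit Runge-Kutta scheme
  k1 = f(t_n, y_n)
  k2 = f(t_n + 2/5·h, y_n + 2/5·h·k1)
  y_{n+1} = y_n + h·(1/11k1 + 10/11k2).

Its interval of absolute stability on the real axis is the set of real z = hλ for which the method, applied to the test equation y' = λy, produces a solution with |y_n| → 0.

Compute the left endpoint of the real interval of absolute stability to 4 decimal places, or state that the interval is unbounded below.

left endpoint -2.7500.

With y'=λy (z=hλ):
  k1=λy_n ⇒ h·k1=z·y_n;  k2=λ(1+2/5z)y_n ⇒ h·k2=z(1+2/5z)y_n
  y_{n+1}/y_n = 1 + 1/11z + 10/11z(1+2/5z) = 1 + z + 4/11z²
  so R(z) = 1 + z + 4/11z².

Boundary: |R(x)|=1, x<0.
x=-1.65: |R|=0.3400
R=1: x+4/11x²=0 ⇒ x=−11/4=-2.7500; min R=1−1/(4·4/11)=0.3125>−1
Confirm numerically:
  x=-2.727: |R|=0.97719 <1
  x=-2.139: |R|=0.52475 <1
  x=-1.933: |R|=0.42572 <1
  x=-1.344: |R|=0.31285 <1
  x=-3.196: |R|=1.51833 >1
  x=-3.113: |R|=1.41092 >1
So |R|<1 on (-2.7500, 0).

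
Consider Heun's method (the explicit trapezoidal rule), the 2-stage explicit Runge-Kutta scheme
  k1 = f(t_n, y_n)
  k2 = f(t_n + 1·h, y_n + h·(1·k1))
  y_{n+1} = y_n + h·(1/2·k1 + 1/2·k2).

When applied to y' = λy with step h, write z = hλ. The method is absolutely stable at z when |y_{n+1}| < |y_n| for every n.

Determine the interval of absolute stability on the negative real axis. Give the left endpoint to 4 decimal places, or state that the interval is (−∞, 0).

z∈(-2.0000,0).

On y'=λy, z=hλ:
  order 2, 2-stage ⇒ R(z)=1+z+z^2/2
  (e.g. R(-0.43)=0.66245, |R|=0.66245)

Find x<0 with |R(x)|<1.
x=-0.43: |R|=0.6624
|R(-1.47)|=0.6104 |R(-1.13)|=0.5085 |R(-0.77)|=0.5264
Bisect:
  x_lo=-2.5015 |R|=1.6273  x_hi=-0.2047 |R|=0.8163
  mid=-1.35311 |R|=0.56234 →hi
  mid=-1.92732 |R|=0.92996 →hi
  mid=-2.21443 |R|=1.23742 →lo
  mid=-2.07088 |R|=1.07339 →lo
  mid=-1.99910 |R|=0.99910 →hi
  mid=-2.03499 |R|=1.03560 →lo
  mid=-2.01704 |R|=1.01719 →lo
  mid=-2.00807 |R|=1.00810 →lo
  mid=-2.00358 |R|=1.00359 →lo
  ...
  [-2.00008,-1.99994] ⇒ x*=-2.0000
Interval (-2.0000, 0).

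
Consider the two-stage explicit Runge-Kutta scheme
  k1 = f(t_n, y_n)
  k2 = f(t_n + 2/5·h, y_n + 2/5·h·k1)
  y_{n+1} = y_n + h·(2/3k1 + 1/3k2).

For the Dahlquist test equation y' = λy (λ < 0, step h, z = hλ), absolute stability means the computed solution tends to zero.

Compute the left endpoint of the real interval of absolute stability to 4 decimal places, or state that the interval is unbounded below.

Set f=λy, z=hλ:
  k1=λy_n ⇒ h·k1=z·y_n;  k2=λ(1+2/5z)y_n ⇒ h·k2=z(1+2/5z)y_n
  y_{n+1}/y_n = 1 + 2/3z + 1/3z(1+2/5z) = 1 + z + 2/15z²
  so R(z) = 1 + z + 2/15z².

Solve |R(x)|<1 on ℝ⁻.
x=-0.82: |R|=0.2697
R=1: x+2/15x²=0 ⇒ x=−15/2=-7.5000; min R=1−1/(4·2/15)=-0.8750>−1
Confirm numerically:
  x=-7.457: |R|=0.95725 <1
  x=-6.598: |R|=0.20648 <1
  x=-4.532: |R|=0.79346 <1
  x=-7.799: |R|=1.31092 >1
  x=-7.705: |R|=1.21060 >1
So |R|<1 on (-7.5000, 0).

left endpoint -7.5000.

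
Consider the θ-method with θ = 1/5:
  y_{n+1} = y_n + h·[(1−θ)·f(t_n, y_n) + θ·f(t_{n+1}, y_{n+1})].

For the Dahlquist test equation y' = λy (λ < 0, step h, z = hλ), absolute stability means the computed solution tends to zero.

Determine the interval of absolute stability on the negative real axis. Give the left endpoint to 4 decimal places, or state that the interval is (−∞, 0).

Test eqn y'=λy, z=hλ:
  y_{n+1} = y_n + z·[4/5·y_n + 1/5·y_{n+1}] ⇒ (1 − 1/5z)y_{n+1} = (1 + 4/5z)y_n
  R(z) = (1 + 4/5z)/(1 − 1/5z).

Boundary: |R(x)|=1, x<0.
x=-1.11: |R|=0.0917
R=−1: 1+4/5x = −1+1/5x ⇒ -3/5x=2 ⇒ x=2/(-3/5)=-3.3333
Confirm numerically:
  x=-3.232: |R|=0.96307 <1
  x=-2.463: |R|=0.65014 <1
  x=-2.038: |R|=0.44785 <1
  x=-1.911: |R|=0.38258 <1
  x=-3.893: |R|=1.18880 >1
  x=-3.428: |R|=1.03370 >1
Interval (-3.3333, 0).

z∈(-3.3333,0).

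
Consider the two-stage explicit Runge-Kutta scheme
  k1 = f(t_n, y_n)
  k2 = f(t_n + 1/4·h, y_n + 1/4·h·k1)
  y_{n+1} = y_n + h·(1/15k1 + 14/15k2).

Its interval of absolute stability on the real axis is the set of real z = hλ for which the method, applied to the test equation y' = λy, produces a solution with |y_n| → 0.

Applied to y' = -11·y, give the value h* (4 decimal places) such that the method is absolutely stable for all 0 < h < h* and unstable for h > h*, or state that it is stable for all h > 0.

Test eqn y'=λy, z=hλ:
  k1=λy_n ⇒ h·k1=z·y_n;  k2=λ(1+1/4z)y_n ⇒ h·k2=z(1+1/4z)y_n
  y_{n+1}/y_n = 1 + 1/15z + 14/15z(1+1/4z) = 1 + z + 7/30z²
  so R(z) = 1 + z + 7/30z².

Need |R(x)|<1, x<0.
x=-0.31: |R|=0.7124
R=1: x+7/30x²=0 ⇒ x=−30/7=-4.2857; min R=1−1/(4·7/30)=-0.0714>−1
Confirm numerically:
  x=-3.850: |R|=0.60858 <1
  x=-3.247: |R|=0.21304 <1
  x=-2.792: |R|=0.02689 <1
  x=-1.855: |R|=0.05209 <1
  x=-4.548: |R|=1.27834 >1
  x=-4.524: |R|=1.25153 >1
So |R|<1 on (-4.2857, 0).

(-4.2857,0); λ=-11 ⇒ h* = (30/7)/11 = 0.3896.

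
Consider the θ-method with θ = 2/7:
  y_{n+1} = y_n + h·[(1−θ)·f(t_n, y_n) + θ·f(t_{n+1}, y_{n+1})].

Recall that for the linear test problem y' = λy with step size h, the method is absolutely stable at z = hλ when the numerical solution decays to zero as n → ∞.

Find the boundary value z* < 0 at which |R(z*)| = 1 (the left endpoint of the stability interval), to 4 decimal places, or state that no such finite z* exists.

z* = -4.6667.

Set f=λy, z=hλ:
  y_{n+1} = y_n + z·[5/7·y_n + 2/7·y_{n+1}] ⇒ (1 − 2/7z)y_{n+1} = (1 + 5/7z)y_n
  Hence R(z) = (1 + 5/7z)/(1 − 2/7z).

Solve |R(x)|<1 on ℝ⁻.
x=-1: |R|=0.2222
R=−1: 1+5/7x = −1+2/7x ⇒ -3/7x=2 ⇒ x=2/(-3/7)=-4.6667
Confirm numerically:
  x=-3.558: |R|=0.76438 <1
  x=-3.489: |R|=0.74725 <1
  x=-2.348: |R|=0.40527 <1
  x=-5.220: |R|=1.09518 >1
  x=-5.046: |R|=1.06658 >1
  x=-4.911: |R|=1.04357 >1
So |R|<1 on (-4.6667, 0).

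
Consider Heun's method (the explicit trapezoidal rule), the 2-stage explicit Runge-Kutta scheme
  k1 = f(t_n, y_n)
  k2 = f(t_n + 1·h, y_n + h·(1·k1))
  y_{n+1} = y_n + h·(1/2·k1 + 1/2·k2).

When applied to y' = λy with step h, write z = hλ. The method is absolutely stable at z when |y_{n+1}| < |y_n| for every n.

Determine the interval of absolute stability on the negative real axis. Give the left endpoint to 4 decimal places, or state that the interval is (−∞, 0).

(-2.0000, 0).

Test eqn y'=λy, z=hλ:
  order 2, 2-stage ⇒ R(z)=1+z+z^2/2
  (e.g. R(-1.05)=0.50125, |R|=0.50125)

Solve |R(x)|<1 on ℝ⁻.
x=-1.05: |R|=0.5012
|R(-2.15)|=1.1612 |R(-0.98)|=0.5002 |R(-0.77)|=0.5264
Bisect:
  x_lo=-2.4217 |R|=1.5106  x_hi=-0.2628 |R|=0.7717
  mid=-1.34227 |R|=0.55858 →hi
  mid=-1.88199 |R|=0.88896 →hi
  mid=-2.15185 |R|=1.16338 →lo
  mid=-2.01692 |R|=1.01707 →lo
  mid=-1.94946 |R|=0.95074 →hi
  mid=-1.98319 |R|=0.98333 →hi
  mid=-2.00006 |R|=1.00006 →lo
  mid=-1.99163 |R|=0.99166 →hi
  mid=-1.99584 |R|=0.99585 →hi
  mid=-1.99795 |R|=0.99795 →hi
  ...
  [-2.00006,-1.99993] ⇒ x*=-2.0000
Stable set (-2.0000, 0).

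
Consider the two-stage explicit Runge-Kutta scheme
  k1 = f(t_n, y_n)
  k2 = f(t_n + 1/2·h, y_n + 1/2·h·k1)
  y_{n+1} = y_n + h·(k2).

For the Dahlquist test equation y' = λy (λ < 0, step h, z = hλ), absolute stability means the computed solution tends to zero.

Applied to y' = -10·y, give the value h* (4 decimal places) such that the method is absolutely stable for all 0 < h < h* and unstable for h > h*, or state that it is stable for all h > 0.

On y'=λy, z=hλ:
  k1=λy_n ⇒ h·k1=z·y_n;  k2=λ(1+1/2z)y_n ⇒ h·k2=z(1+1/2z)y_n
  y_{n+1}/y_n = 1 + z(1+1/2z) = 1 + z + 1/2z²
  Hence R(z) = 1 + z + 1/2z².

Boundary: |R(x)|=1, x<0.
x=-1.28: |R|=0.5392
R=1: x+1/2x²=0 ⇒ x=−2=-2.0000; min R=1−1/(4·1/2)=0.5000>−1
Confirm numerically:
  x=-1.921: |R|=0.92412 <1
  x=-1.536: |R|=0.64365 <1
  x=-0.930: |R|=0.50245 <1
  x=-0.884: |R|=0.50673 <1
  x=-2.588: |R|=1.76087 >1
  x=-2.156: |R|=1.16817 >1
  x=-2.119: |R|=1.12608 >1
Stable set (-2.0000, 0).

(-2.0000,0); λ=-10 ⇒ h* = (2)/10 = 0.2000.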